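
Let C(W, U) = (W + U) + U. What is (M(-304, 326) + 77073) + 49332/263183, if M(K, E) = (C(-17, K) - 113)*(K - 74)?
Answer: 93702935103/263183 ≈ 3.5604e+5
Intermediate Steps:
C(W, U) = W + 2*U (C(W, U) = (U + W) + U = W + 2*U)
M(K, E) = (-130 + 2*K)*(-74 + K) (M(K, E) = ((-17 + 2*K) - 113)*(K - 74) = (-130 + 2*K)*(-74 + K))
(M(-304, 326) + 77073) + 49332/263183 = ((9620 - 278*(-304) + 2*(-304)²) + 77073) + 49332/263183 = ((9620 + 84512 + 2*92416) + 77073) + 49332*(1/263183) = ((9620 + 84512 + 184832) + 77073) + 49332/263183 = (278964 + 77073) + 49332/263183 = 356037 + 49332/263183 = 93702935103/263183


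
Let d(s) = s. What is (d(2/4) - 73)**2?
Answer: 21025/4 ≈ 5256.3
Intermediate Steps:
(d(2/4) - 73)**2 = (2/4 - 73)**2 = (2*(1/4) - 73)**2 = (1/2 - 73)**2 = (-145/2)**2 = 21025/4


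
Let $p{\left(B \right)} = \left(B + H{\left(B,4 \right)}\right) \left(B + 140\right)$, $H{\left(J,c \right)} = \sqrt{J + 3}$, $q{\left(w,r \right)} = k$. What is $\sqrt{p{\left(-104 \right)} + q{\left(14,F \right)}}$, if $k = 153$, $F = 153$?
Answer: $3 \sqrt{-399 + 4 i \sqrt{101}} \approx 3.0149 + 60.001 i$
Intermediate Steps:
$q{\left(w,r \right)} = 153$
$H{\left(J,c \right)} = \sqrt{3 + J}$
$p{\left(B \right)} = \left(140 + B\right) \left(B + \sqrt{3 + B}\right)$ ($p{\left(B \right)} = \left(B + \sqrt{3 + B}\right) \left(B + 140\right) = \left(B + \sqrt{3 + B}\right) \left(140 + B\right) = \left(140 + B\right) \left(B + \sqrt{3 + B}\right)$)
$\sqrt{p{\left(-104 \right)} + q{\left(14,F \right)}} = \sqrt{\left(\left(-104\right)^{2} + 140 \left(-104\right) + 140 \sqrt{3 - 104} - 104 \sqrt{3 - 104}\right) + 153} = \sqrt{\left(10816 - 14560 + 140 \sqrt{-101} - 104 \sqrt{-101}\right) + 153} = \sqrt{\left(10816 - 14560 + 140 i \sqrt{101} - 104 i \sqrt{101}\right) + 153} = \sqrt{\left(-3744 + 36 i \sqrt{101}\right) + 153} = \sqrt{-3591 + 36 i \sqrt{101}}$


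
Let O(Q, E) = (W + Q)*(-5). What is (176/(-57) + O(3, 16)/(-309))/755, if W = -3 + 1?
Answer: -6011/1477535 ≈ -0.0040683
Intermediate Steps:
W = -2
O(Q, E) = 10 - 5*Q (O(Q, E) = (-2 + Q)*(-5) = 10 - 5*Q)
(176/(-57) + O(3, 16)/(-309))/755 = (176/(-57) + (10 - 5*3)/(-309))/755 = (176*(-1/57) + (10 - 15)*(-1/309))*(1/755) = (-176/57 - 5*(-1/309))*(1/755) = (-176/57 + 5/309)*(1/755) = -6011/1957*1/755 = -6011/1477535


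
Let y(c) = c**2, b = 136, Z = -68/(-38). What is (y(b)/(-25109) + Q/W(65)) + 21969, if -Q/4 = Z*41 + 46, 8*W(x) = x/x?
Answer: 509300623/28063 ≈ 18148.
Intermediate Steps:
Z = 34/19 (Z = -68*(-1/38) = 34/19 ≈ 1.7895)
W(x) = 1/8 (W(x) = (x/x)/8 = (1/8)*1 = 1/8)
Q = -9072/19 (Q = -4*((34/19)*41 + 46) = -4*(1394/19 + 46) = -4*2268/19 = -9072/19 ≈ -477.47)
(y(b)/(-25109) + Q/W(65)) + 21969 = (136**2/(-25109) - 9072/(19*1/8)) + 21969 = (18496*(-1/25109) - 9072/19*8) + 21969 = (-1088/1477 - 72576/19) + 21969 = -107215424/28063 + 21969 = 509300623/28063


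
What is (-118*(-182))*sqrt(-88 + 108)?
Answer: 42952*sqrt(5) ≈ 96044.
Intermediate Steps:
(-118*(-182))*sqrt(-88 + 108) = 21476*sqrt(20) = 21476*(2*sqrt(5)) = 42952*sqrt(5)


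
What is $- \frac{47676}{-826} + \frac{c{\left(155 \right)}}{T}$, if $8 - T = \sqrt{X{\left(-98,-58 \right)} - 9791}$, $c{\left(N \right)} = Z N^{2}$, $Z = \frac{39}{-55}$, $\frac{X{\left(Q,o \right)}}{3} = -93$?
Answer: $\frac{3 \left(- 25098797 i + 87406 \sqrt{10070}\right)}{4543 \left(\sqrt{10070} + 8 i\right)} \approx 44.271 - 168.69 i$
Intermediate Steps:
$X{\left(Q,o \right)} = -279$ ($X{\left(Q,o \right)} = 3 \left(-93\right) = -279$)
$Z = - \frac{39}{55}$ ($Z = 39 \left(- \frac{1}{55}\right) = - \frac{39}{55} \approx -0.70909$)
$c{\left(N \right)} = - \frac{39 N^{2}}{55}$
$T = 8 - i \sqrt{10070}$ ($T = 8 - \sqrt{-279 - 9791} = 8 - \sqrt{-10070} = 8 - i \sqrt{10070} \approx 8.0 - 100.35 i$)
$- \frac{47676}{-826} + \frac{c{\left(155 \right)}}{T} = - \frac{47676}{-826} + \frac{\left(- \frac{39}{55}\right) 155^{2}}{8 - i \sqrt{10070}} = \left(-47676\right) \left(- \frac{1}{826}\right) + \frac{\left(- \frac{39}{55}\right) 24025}{8 - i \sqrt{10070}} = \frac{23838}{413} - \frac{187395}{11 \left(8 - i \sqrt{10070}\right)}$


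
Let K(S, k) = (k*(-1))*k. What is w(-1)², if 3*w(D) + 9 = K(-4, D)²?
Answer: 64/9 ≈ 7.1111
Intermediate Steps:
K(S, k) = -k² (K(S, k) = (-k)*k = -k²)
w(D) = -3 + D⁴/3 (w(D) = -3 + (-D²)²/3 = -3 + D⁴/3)
w(-1)² = (-3 + (⅓)*(-1)⁴)² = (-3 + (⅓)*1)² = (-3 + ⅓)² = (-8/3)² = 64/9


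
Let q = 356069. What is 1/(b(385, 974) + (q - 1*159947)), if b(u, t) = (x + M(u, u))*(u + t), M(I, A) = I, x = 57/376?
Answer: 376/270548175 ≈ 1.3898e-6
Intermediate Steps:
x = 57/376 (x = 57*(1/376) = 57/376 ≈ 0.15160)
b(u, t) = (57/376 + u)*(t + u) (b(u, t) = (57/376 + u)*(u + t) = (57/376 + u)*(t + u))
1/(b(385, 974) + (q - 1*159947)) = 1/((385**2 + (57/376)*974 + (57/376)*385 + 974*385) + (356069 - 1*159947)) = 1/((148225 + 27759/188 + 21945/376 + 374990) + (356069 - 159947)) = 1/(196806303/376 + 196122) = 1/(270548175/376) = 376/270548175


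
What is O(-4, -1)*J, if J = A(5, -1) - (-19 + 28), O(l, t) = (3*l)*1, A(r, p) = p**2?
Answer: 96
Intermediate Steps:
O(l, t) = 3*l
J = -8 (J = (-1)**2 - (-19 + 28) = 1 - 1*9 = 1 - 9 = -8)
O(-4, -1)*J = (3*(-4))*(-8) = -12*(-8) = 96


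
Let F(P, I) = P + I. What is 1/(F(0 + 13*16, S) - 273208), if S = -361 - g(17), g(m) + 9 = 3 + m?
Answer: -1/273372 ≈ -3.6580e-6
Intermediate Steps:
g(m) = -6 + m (g(m) = -9 + (3 + m) = -6 + m)
S = -372 (S = -361 - (-6 + 17) = -361 - 1*11 = -361 - 11 = -372)
F(P, I) = I + P
1/(F(0 + 13*16, S) - 273208) = 1/((-372 + (0 + 13*16)) - 273208) = 1/((-372 + (0 + 208)) - 273208) = 1/((-372 + 208) - 273208) = 1/(-164 - 273208) = 1/(-273372) = -1/273372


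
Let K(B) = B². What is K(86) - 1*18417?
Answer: -11021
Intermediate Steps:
K(86) - 1*18417 = 86² - 1*18417 = 7396 - 18417 = -11021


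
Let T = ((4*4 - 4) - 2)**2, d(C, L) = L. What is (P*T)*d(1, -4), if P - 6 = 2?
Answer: -3200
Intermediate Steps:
T = 100 (T = ((16 - 4) - 2)**2 = (12 - 2)**2 = 10**2 = 100)
P = 8 (P = 6 + 2 = 8)
(P*T)*d(1, -4) = (8*100)*(-4) = 800*(-4) = -3200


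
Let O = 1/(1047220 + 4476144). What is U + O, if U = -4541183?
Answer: -25082606699611/5523364 ≈ -4.5412e+6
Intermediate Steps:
O = 1/5523364 ≈ 1.8105e-7
U + O = -4541183 + 1/5523364 = -25082606699611/5523364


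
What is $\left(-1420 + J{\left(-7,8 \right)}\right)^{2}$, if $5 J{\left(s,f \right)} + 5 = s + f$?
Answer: $\frac{50466816}{25} \approx 2.0187 \cdot 10^{6}$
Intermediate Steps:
$J{\left(s,f \right)} = -1 + \frac{f}{5} + \frac{s}{5}$ ($J{\left(s,f \right)} = -1 + \frac{s + f}{5} = -1 + \frac{f + s}{5} = -1 + \left(\frac{f}{5} + \frac{s}{5}\right) = -1 + \frac{f}{5} + \frac{s}{5}$)
$\left(-1420 + J{\left(-7,8 \right)}\right)^{2} = \left(-1420 + \left(-1 + \frac{1}{5} \cdot 8 + \frac{1}{5} \left(-7\right)\right)\right)^{2} = \left(-1420 - \frac{4}{5}\right)^{2} = \left(- \frac{7104}{5}\right)^{2} = \frac{50466816}{25}$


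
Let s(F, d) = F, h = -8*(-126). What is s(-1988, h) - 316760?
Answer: -318748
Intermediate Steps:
h = 1008
s(-1988, h) - 316760 = -1988 - 316760 = -318748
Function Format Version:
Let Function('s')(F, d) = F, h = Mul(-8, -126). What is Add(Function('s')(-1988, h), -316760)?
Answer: -318748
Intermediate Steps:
h = 1008
Add(Function('s')(-1988, h), -316760) = Add(-1988, -316760) = -318748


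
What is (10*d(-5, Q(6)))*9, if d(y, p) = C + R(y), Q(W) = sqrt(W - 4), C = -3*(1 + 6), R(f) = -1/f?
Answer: -1872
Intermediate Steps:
C = -21 (C = -3*7 = -21)
Q(W) = sqrt(-4 + W)
d(y, p) = -21 - 1/y
(10*d(-5, Q(6)))*9 = (10*(-21 - 1/(-5)))*9 = (10*(-21 - 1*(-1/5)))*9 = (10*(-21 + 1/5))*9 = (10*(-104/5))*9 = -208*9 = -1872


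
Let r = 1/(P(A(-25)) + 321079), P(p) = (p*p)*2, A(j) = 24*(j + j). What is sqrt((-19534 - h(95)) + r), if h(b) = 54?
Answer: I*sqrt(200716409694751629)/3201079 ≈ 139.96*I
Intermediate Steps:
A(j) = 48*j (A(j) = 24*(2*j) = 48*j)
P(p) = 2*p**2 (P(p) = p**2*2 = 2*p**2)
r = 1/3201079 (r = 1/(2*(48*(-25))**2 + 321079) = 1/(2*(-1200)**2 + 321079) = 1/(2*1440000 + 321079) = 1/(2880000 + 321079) = 1/3201079 ≈ 3.1239e-7)
sqrt((-19534 - h(95)) + r) = sqrt((-19534 - 1*54) + 1/3201079) = sqrt((-19534 - 54) + 1/3201079) = sqrt(-19588 + 1/3201079) = sqrt(-62702735451/3201079) = I*sqrt(200716409694751629)/3201079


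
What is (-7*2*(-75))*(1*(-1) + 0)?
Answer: -1050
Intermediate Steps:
(-7*2*(-75))*(1*(-1) + 0) = (-14*(-75))*(-1 + 0) = 1050*(-1) = -1050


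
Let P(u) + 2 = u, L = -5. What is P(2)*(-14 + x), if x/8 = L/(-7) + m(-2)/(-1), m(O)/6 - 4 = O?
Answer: 0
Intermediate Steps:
P(u) = -2 + u
m(O) = 24 + 6*O
x = -632/7 (x = 8*(-5/(-7) + (24 + 6*(-2))/(-1)) = 8*(-5*(-⅐) + (24 - 12)*(-1)) = 8*(5/7 + 12*(-1)) = 8*(5/7 - 12) = 8*(-79/7) = -632/7 ≈ -90.286)
P(2)*(-14 + x) = (-2 + 2)*(-14 - 632/7) = 0*(-730/7) = 0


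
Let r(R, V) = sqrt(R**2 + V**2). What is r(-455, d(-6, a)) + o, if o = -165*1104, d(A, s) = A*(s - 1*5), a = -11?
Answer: -182160 + sqrt(216241) ≈ -1.8170e+5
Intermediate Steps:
d(A, s) = A*(-5 + s) (d(A, s) = A*(s - 5) = A*(-5 + s))
o = -182160
r(-455, d(-6, a)) + o = sqrt((-455)**2 + (-6*(-5 - 11))**2) - 182160 = sqrt(207025 + (-6*(-16))**2) - 182160 = sqrt(207025 + 96**2) - 182160 = sqrt(207025 + 9216) - 182160 = sqrt(216241) - 182160 = -182160 + sqrt(216241)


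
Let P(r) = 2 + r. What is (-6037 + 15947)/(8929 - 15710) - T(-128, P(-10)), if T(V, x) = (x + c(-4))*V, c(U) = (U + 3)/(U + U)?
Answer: -6845158/6781 ≈ -1009.5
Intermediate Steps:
c(U) = (3 + U)/(2*U) (c(U) = (3 + U)/((2*U)) = (3 + U)*(1/(2*U)) = (3 + U)/(2*U))
T(V, x) = V*(1/8 + x) (T(V, x) = (x + (1/2)*(3 - 4)/(-4))*V = (x + (1/2)*(-1/4)*(-1))*V = (x + 1/8)*V = (1/8 + x)*V = V*(1/8 + x))
(-6037 + 15947)/(8929 - 15710) - T(-128, P(-10)) = (-6037 + 15947)/(8929 - 15710) - (-128)*(1/8 + (2 - 10)) = 9910/(-6781) - (-128)*(1/8 - 8) = 9910*(-1/6781) - (-128)*(-63)/8 = -9910/6781 - 1*1008 = -9910/6781 - 1008 = -6845158/6781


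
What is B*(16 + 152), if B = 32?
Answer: 5376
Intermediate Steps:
B*(16 + 152) = 32*(16 + 152) = 32*168 = 5376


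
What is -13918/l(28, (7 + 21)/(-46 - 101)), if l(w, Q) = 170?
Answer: -6959/85 ≈ -81.871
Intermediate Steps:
-13918/l(28, (7 + 21)/(-46 - 101)) = -13918/170 = -13918*1/170 = -6959/85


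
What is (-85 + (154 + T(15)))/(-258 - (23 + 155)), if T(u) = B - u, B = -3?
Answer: -51/436 ≈ -0.11697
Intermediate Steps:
T(u) = -3 - u
(-85 + (154 + T(15)))/(-258 - (23 + 155)) = (-85 + (154 + (-3 - 1*15)))/(-258 - (23 + 155)) = (-85 + (154 + (-3 - 15)))/(-258 - 1*178) = (-85 + (154 - 18))/(-258 - 178) = (-85 + 136)/(-436) = 51*(-1/436) = -51/436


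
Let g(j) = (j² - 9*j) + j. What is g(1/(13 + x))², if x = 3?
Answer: 16129/65536 ≈ 0.24611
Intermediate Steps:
g(j) = j² - 8*j
g(1/(13 + x))² = ((-8 + 1/(13 + 3))/(13 + 3))² = ((-8 + 1/16)/16)² = ((1/16)*(-127/16))² = (-127/256)² = 16129/65536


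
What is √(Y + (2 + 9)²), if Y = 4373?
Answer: √4494 ≈ 67.037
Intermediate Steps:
√(Y + (2 + 9)²) = √(4373 + (2 + 9)²) = √(4373 + 11²) = √(4373 + 121) = √4494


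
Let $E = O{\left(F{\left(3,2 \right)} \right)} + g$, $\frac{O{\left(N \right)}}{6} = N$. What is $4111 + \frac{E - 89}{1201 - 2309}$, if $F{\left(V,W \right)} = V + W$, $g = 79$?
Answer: $\frac{1138742}{277} \approx 4111.0$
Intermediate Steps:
$O{\left(N \right)} = 6 N$
$E = 109$ ($E = 6 \left(3 + 2\right) + 79 = 6 \cdot 5 + 79 = 30 + 79 = 109$)
$4111 + \frac{E - 89}{1201 - 2309} = 4111 + \frac{109 - 89}{1201 - 2309} = 4111 + \frac{20}{-1108} = 4111 + 20 \left(- \frac{1}{1108}\right) = 4111 - \frac{5}{277} = \frac{1138742}{277}$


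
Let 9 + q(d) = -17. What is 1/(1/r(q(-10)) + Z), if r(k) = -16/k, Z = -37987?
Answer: -8/303883 ≈ -2.6326e-5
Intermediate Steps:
q(d) = -26 (q(d) = -9 - 17 = -26)
1/(1/r(q(-10)) + Z) = 1/(1/(-16/(-26)) - 37987) = 1/(1/(-16*(-1/26)) - 37987) = 1/(1/(8/13) - 37987) = 1/(13/8 - 37987) = 1/(-303883/8) = -8/303883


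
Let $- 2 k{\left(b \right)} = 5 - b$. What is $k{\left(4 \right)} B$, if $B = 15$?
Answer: $- \frac{15}{2} \approx -7.5$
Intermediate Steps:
$k{\left(b \right)} = - \frac{5}{2} + \frac{b}{2}$ ($k{\left(b \right)} = - \frac{5 - b}{2} = - \frac{5}{2} + \frac{b}{2}$)
$k{\left(4 \right)} B = \left(- \frac{5}{2} + \frac{1}{2} \cdot 4\right) 15 = \left(- \frac{5}{2} + 2\right) 15 = \left(- \frac{1}{2}\right) 15 = - \frac{15}{2}$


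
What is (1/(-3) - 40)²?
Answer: 14641/9 ≈ 1626.8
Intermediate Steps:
(1/(-3) - 40)² = (-⅓ - 40)² = (-121/3)² = 14641/9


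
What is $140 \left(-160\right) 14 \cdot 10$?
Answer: $-3136000$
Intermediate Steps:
$140 \left(-160\right) 14 \cdot 10 = \left(-22400\right) 140 = -3136000$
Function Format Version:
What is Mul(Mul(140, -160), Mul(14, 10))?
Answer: -3136000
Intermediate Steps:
Mul(Mul(140, -160), Mul(14, 10)) = Mul(-22400, 140) = -3136000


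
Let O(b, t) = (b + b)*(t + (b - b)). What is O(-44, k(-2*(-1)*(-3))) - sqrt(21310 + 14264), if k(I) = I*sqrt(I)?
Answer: sqrt(6)*(-77 + 528*I) ≈ -188.61 + 1293.3*I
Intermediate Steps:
k(I) = I**(3/2)
O(b, t) = 2*b*t (O(b, t) = (2*b)*(t + 0) = (2*b)*t = 2*b*t)
O(-44, k(-2*(-1)*(-3))) - sqrt(21310 + 14264) = 2*(-44)*(-2*(-1)*(-3))**(3/2) - sqrt(21310 + 14264) = 2*(-44)*(2*(-3))**(3/2) - sqrt(35574) = 2*(-44)*(-6)**(3/2) - 77*sqrt(6) = 2*(-44)*(-6*I*sqrt(6)) - 77*sqrt(6) = 528*I*sqrt(6) - 77*sqrt(6) = -77*sqrt(6) + 528*I*sqrt(6)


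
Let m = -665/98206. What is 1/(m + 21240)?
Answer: 98206/2085894775 ≈ 4.7081e-5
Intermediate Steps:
m = -665/98206 (m = -665*1/98206 = -665/98206 ≈ -0.0067715)
1/(m + 21240) = 1/(-665/98206 + 21240) = 1/(2085894775/98206) = 98206/2085894775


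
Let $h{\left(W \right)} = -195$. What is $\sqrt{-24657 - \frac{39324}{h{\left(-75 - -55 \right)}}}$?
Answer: $\frac{i \sqrt{103323805}}{65} \approx 156.38 i$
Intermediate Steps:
$\sqrt{-24657 - \frac{39324}{h{\left(-75 - -55 \right)}}} = \sqrt{-24657 - \frac{39324}{-195}} = \sqrt{-24657 - - \frac{13108}{65}} = \sqrt{-24657 + \frac{13108}{65}} = \sqrt{- \frac{1589597}{65}} = \frac{i \sqrt{103323805}}{65}$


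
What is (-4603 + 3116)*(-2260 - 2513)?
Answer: 7097451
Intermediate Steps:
(-4603 + 3116)*(-2260 - 2513) = -1487*(-4773) = 7097451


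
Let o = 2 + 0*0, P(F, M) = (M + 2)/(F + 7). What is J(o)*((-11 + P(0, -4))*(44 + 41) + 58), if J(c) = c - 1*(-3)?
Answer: -31545/7 ≈ -4506.4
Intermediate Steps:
P(F, M) = (2 + M)/(7 + F)
o = 2 (o = 2 + 0 = 2)
J(c) = 3 + c (J(c) = c + 3 = 3 + c)
J(o)*((-11 + P(0, -4))*(44 + 41) + 58) = (3 + 2)*((-11 + (2 - 4)/(7 + 0))*(44 + 41) + 58) = 5*((-11 - 2/7)*85 + 58) = 5*(-79/7*85 + 58) = 5*(-6715/7 + 58) = 5*(-6309/7) = -31545/7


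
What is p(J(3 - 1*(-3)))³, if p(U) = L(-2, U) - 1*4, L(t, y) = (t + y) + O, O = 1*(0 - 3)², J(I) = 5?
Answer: 512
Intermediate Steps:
O = 9 (O = 1*(-3)² = 1*9 = 9)
L(t, y) = 9 + t + y (L(t, y) = (t + y) + 9 = 9 + t + y)
p(U) = 3 + U (p(U) = (9 - 2 + U) - 1*4 = (7 + U) - 4 = 3 + U)
p(J(3 - 1*(-3)))³ = (3 + 5)³ = 8³ = 512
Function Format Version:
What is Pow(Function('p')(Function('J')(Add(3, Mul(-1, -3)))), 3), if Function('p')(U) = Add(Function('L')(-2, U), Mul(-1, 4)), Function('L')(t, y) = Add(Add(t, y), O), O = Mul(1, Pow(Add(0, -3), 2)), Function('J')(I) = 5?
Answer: 512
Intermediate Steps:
O = 9 (O = Mul(1, Pow(-3, 2)) = Mul(1, 9) = 9)
Function('L')(t, y) = Add(9, t, y) (Function('L')(t, y) = Add(Add(t, y), 9) = Add(9, t, y))
Function('p')(U) = Add(3, U) (Function('p')(U) = Add(Add(9, -2, U), Mul(-1, 4)) = Add(Add(7, U), -4) = Add(3, U))
Pow(Function('p')(Function('J')(Add(3, Mul(-1, -3)))), 3) = Pow(Add(3, 5), 3) = Pow(8, 3) = 512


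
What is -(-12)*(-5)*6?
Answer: -360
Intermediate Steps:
-(-12)*(-5)*6 = -3*20*6 = -60*6 = -360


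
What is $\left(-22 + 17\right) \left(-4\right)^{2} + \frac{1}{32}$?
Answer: $- \frac{2559}{32} \approx -79.969$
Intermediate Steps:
$\left(-22 + 17\right) \left(-4\right)^{2} + \frac{1}{32} = \left(-5\right) 16 + \frac{1}{32} = -80 + \frac{1}{32} = - \frac{2559}{32}$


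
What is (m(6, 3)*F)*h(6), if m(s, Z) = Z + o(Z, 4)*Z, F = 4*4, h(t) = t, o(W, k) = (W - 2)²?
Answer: 576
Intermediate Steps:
o(W, k) = (-2 + W)²
F = 16
m(s, Z) = Z + Z*(-2 + Z)² (m(s, Z) = Z + (-2 + Z)²*Z = Z + Z*(-2 + Z)²)
(m(6, 3)*F)*h(6) = ((3*(1 + (-2 + 3)²))*16)*6 = ((3*(1 + 1²))*16)*6 = ((3*(1 + 1))*16)*6 = ((3*2)*16)*6 = (6*16)*6 = 96*6 = 576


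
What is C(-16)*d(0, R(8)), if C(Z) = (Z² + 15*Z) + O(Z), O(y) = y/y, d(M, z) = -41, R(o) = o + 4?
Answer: -697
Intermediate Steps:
R(o) = 4 + o
O(y) = 1
C(Z) = 1 + Z² + 15*Z (C(Z) = (Z² + 15*Z) + 1 = 1 + Z² + 15*Z)
C(-16)*d(0, R(8)) = (1 + (-16)² + 15*(-16))*(-41) = (1 + 256 - 240)*(-41) = 17*(-41) = -697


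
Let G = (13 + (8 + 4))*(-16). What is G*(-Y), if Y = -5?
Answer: -2000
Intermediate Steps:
G = -400 (G = (13 + 12)*(-16) = 25*(-16) = -400)
G*(-Y) = -(-400)*(-5) = -400*5 = -2000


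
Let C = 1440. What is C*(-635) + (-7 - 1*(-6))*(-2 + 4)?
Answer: -914402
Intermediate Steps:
C*(-635) + (-7 - 1*(-6))*(-2 + 4) = 1440*(-635) + (-7 - 1*(-6))*(-2 + 4) = -914400 + (-7 + 6)*2 = -914400 - 1*2 = -914400 - 2 = -914402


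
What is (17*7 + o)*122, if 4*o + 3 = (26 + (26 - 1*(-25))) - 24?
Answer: 16043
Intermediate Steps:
o = 25/2 (o = -3/4 + ((26 + (26 - 1*(-25))) - 24)/4 = -3/4 + ((26 + (26 + 25)) - 24)/4 = -3/4 + ((26 + 51) - 24)/4 = -3/4 + (77 - 24)/4 = -3/4 + (1/4)*53 = -3/4 + 53/4 = 25/2 ≈ 12.500)
(17*7 + o)*122 = (17*7 + 25/2)*122 = (119 + 25/2)*122 = (263/2)*122 = 16043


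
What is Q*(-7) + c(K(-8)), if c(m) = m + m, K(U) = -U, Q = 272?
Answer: -1888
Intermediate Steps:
c(m) = 2*m
Q*(-7) + c(K(-8)) = 272*(-7) + 2*(-1*(-8)) = -1904 + 2*8 = -1904 + 16 = -1888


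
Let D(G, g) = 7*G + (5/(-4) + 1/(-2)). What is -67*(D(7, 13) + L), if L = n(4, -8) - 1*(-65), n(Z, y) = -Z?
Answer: -29011/4 ≈ -7252.8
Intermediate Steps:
D(G, g) = -7/4 + 7*G (D(G, g) = 7*G + (5*(-¼) + 1*(-½)) = 7*G + (-5/4 - ½) = 7*G - 7/4 = -7/4 + 7*G)
L = 61 (L = -1*4 - 1*(-65) = -4 + 65 = 61)
-67*(D(7, 13) + L) = -67*((-7/4 + 7*7) + 61) = -67*((-7/4 + 49) + 61) = -67*(189/4 + 61) = -67*433/4 = -29011/4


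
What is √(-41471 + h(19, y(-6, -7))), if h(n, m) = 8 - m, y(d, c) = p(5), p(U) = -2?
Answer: I*√41461 ≈ 203.62*I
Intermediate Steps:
y(d, c) = -2
√(-41471 + h(19, y(-6, -7))) = √(-41471 + (8 - 1*(-2))) = √(-41471 + (8 + 2)) = √(-41471 + 10) = √(-41461) = I*√41461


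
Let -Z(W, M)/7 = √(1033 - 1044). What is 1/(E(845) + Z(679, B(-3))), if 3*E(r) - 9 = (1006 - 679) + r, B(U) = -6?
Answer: 3543/1399612 + 63*I*√11/1399612 ≈ 0.0025314 + 0.00014929*I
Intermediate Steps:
E(r) = 112 + r/3 (E(r) = 3 + ((1006 - 679) + r)/3 = 3 + (327 + r)/3 = 3 + (109 + r/3) = 112 + r/3)
Z(W, M) = -7*I*√11 (Z(W, M) = -7*√(1033 - 1044) = -7*I*√11)
1/(E(845) + Z(679, B(-3))) = 1/((112 + (⅓)*845) - 7*I*√11) = 1/((112 + 845/3) - 7*I*√11) = 1/(1181/3 - 7*I*√11)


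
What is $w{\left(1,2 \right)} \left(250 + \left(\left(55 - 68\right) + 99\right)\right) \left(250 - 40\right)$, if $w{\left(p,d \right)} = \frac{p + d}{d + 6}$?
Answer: $26460$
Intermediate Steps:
$w{\left(p,d \right)} = \frac{d + p}{6 + d}$
$w{\left(1,2 \right)} \left(250 + \left(\left(55 - 68\right) + 99\right)\right) \left(250 - 40\right) = \frac{2 + 1}{6 + 2} \left(250 + \left(\left(55 - 68\right) + 99\right)\right) \left(250 - 40\right) = \frac{1}{8} \cdot 3 \left(250 + \left(-13 + 99\right)\right) 210 = \frac{1}{8} \cdot 3 \left(250 + 86\right) 210 = \frac{3 \cdot 336 \cdot 210}{8} = \frac{3}{8} \cdot 70560 = 26460$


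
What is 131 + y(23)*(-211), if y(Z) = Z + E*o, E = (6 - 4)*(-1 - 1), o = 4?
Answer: -1346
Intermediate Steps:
E = -4 (E = 2*(-2) = -4)
y(Z) = -16 + Z (y(Z) = Z - 4*4 = Z - 16 = -16 + Z)
131 + y(23)*(-211) = 131 + (-16 + 23)*(-211) = 131 + 7*(-211) = 131 - 1477 = -1346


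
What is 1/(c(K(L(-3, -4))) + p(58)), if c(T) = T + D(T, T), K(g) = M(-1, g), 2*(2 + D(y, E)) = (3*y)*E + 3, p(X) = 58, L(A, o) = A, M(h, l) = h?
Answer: 1/58 ≈ 0.017241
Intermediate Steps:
D(y, E) = -½ + 3*E*y/2 (D(y, E) = -2 + ((3*y)*E + 3)/2 = -2 + (3*E*y + 3)/2 = -2 + (3 + 3*E*y)/2 = -2 + (3/2 + 3*E*y/2) = -½ + 3*E*y/2)
K(g) = -1
c(T) = -½ + T + 3*T²/2 (c(T) = T + (-½ + 3*T*T/2) = T + (-½ + 3*T²/2) = -½ + T + 3*T²/2)
1/(c(K(L(-3, -4))) + p(58)) = 1/((-½ - 1 + (3/2)*(-1)²) + 58) = 1/((-½ - 1 + (3/2)*1) + 58) = 1/((-½ - 1 + 3/2) + 58) = 1/(0 + 58) = 1/58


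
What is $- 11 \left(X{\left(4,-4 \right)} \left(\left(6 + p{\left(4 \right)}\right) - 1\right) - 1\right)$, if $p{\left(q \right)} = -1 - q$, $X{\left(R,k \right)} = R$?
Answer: $11$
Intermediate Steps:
$- 11 \left(X{\left(4,-4 \right)} \left(\left(6 + p{\left(4 \right)}\right) - 1\right) - 1\right) = - 11 \left(4 \left(\left(6 - 5\right) - 1\right) - 1\right) = - 11 \left(4 \left(1 - 1\right) - 1\right) = - 11 \left(4 \cdot 0 - 1\right) = - 11 \left(0 - 1\right) = \left(-11\right) \left(-1\right) = 11$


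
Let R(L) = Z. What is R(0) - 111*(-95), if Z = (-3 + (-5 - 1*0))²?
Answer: 10609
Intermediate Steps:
Z = 64 (Z = (-3 + (-5 + 0))² = (-3 - 5)² = (-8)² = 64)
R(L) = 64
R(0) - 111*(-95) = 64 - 111*(-95) = 64 + 10545 = 10609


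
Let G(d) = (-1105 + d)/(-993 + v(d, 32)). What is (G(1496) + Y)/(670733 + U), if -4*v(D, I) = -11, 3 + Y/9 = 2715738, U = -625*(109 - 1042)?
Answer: 5694896203/292148914 ≈ 19.493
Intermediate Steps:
U = 583125 (U = -625*(-933) = 583125)
Y = 24441615 (Y = -27 + 9*2715738 = -27 + 24441642 = 24441615)
v(D, I) = 11/4 (v(D, I) = -1/4*(-11) = 11/4)
G(d) = 260/233 - 4*d/3961 (G(d) = (-1105 + d)/(-993 + 11/4) = (-1105 + d)/(-3961/4) = (-1105 + d)*(-4/3961) = 260/233 - 4*d/3961)
(G(1496) + Y)/(670733 + U) = ((260/233 - 4/3961*1496) + 24441615)/(670733 + 583125) = ((260/233 - 352/233) + 24441615)/1253858 = (-92/233 + 24441615)*(1/1253858) = (5694896203/233)*(1/1253858) = 5694896203/292148914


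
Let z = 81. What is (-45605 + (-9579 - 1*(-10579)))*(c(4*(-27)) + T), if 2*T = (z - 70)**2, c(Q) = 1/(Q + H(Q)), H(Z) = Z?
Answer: -582853535/216 ≈ -2.6984e+6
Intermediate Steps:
c(Q) = 1/(2*Q) (c(Q) = 1/(Q + Q) = 1/(2*Q))
T = 121/2 (T = (81 - 70)**2/2 = (1/2)*11**2 = (1/2)*121 = 121/2 ≈ 60.500)
(-45605 + (-9579 - 1*(-10579)))*(c(4*(-27)) + T) = (-45605 + (-9579 - 1*(-10579)))*(1/(2*((4*(-27)))) + 121/2) = (-45605 + (-9579 + 10579))*((1/2)/(-108) + 121/2) = (-45605 + 1000)*((1/2)*(-1/108) + 121/2) = -44605*(-1/216 + 121/2) = -44605*13067/216 = -582853535/216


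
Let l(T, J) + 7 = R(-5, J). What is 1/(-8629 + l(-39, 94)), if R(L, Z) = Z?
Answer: -1/8542 ≈ -0.00011707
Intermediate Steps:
l(T, J) = -7 + J
1/(-8629 + l(-39, 94)) = 1/(-8629 + (-7 + 94)) = 1/(-8629 + 87) = 1/(-8542) = -1/8542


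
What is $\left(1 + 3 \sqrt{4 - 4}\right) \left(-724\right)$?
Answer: $-724$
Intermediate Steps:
$\left(1 + 3 \sqrt{4 - 4}\right) \left(-724\right) = \left(1 + 3 \sqrt{0}\right) \left(-724\right) = \left(1 + 3 \cdot 0\right) \left(-724\right) = \left(1 + 0\right) \left(-724\right) = 1 \left(-724\right) = -724$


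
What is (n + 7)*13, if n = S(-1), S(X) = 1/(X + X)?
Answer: 169/2 ≈ 84.500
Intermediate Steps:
S(X) = 1/(2*X)
n = -1/2 (n = (1/2)/(-1) = (1/2)*(-1) = -1/2 ≈ -0.50000)
(n + 7)*13 = (-1/2 + 7)*13 = (13/2)*13 = 169/2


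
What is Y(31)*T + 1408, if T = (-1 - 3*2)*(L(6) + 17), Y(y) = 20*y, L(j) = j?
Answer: -98412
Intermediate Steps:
T = -161 (T = (-1 - 3*2)*(6 + 17) = (-1 - 6)*23 = -7*23 = -161)
Y(31)*T + 1408 = (20*31)*(-161) + 1408 = 620*(-161) + 1408 = -99820 + 1408 = -98412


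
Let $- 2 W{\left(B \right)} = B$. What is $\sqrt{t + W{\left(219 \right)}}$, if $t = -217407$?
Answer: $\frac{3 i \sqrt{96674}}{2} \approx 466.39 i$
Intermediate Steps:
$W{\left(B \right)} = - \frac{B}{2}$
$\sqrt{t + W{\left(219 \right)}} = \sqrt{-217407 - \frac{219}{2}} = \sqrt{- \frac{435033}{2}} = \frac{3 i \sqrt{96674}}{2}$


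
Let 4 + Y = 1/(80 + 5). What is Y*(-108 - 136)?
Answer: 82716/85 ≈ 973.13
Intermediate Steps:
Y = -339/85 (Y = -4 + 1/(80 + 5) = -4 + 1/85 = -339/85 ≈ -3.9882)
Y*(-108 - 136) = -339*(-108 - 136)/85 = -339/85*(-244) = 82716/85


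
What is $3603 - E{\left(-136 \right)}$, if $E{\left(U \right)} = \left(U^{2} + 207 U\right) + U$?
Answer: $13395$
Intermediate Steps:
$E{\left(U \right)} = U^{2} + 208 U$
$3603 - E{\left(-136 \right)} = 3603 - - 136 \left(208 - 136\right) = 3603 - \left(-136\right) 72 = 3603 - -9792 = 3603 + 9792 = 13395$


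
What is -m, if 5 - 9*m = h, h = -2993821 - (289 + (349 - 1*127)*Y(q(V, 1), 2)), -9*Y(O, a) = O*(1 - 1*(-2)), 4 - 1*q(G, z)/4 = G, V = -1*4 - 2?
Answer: -2991155/9 ≈ -3.3235e+5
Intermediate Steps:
V = -6 (V = -4 - 2 = -6)
q(G, z) = 16 - 4*G
Y(O, a) = -O/3 (Y(O, a) = -O*(1 - 1*(-2))/9 = -O*(1 + 2)/9 = -O*3/9 = -O/3)
h = -2991150 (h = -2993821 - (289 + (349 - 1*127)*(-(16 - 4*(-6))/3)) = -2993821 - (289 + (349 - 127)*(-(16 + 24)/3)) = -2993821 - (289 + 222*(-1/3*40)) = -2993821 - (289 + 222*(-40/3)) = -2993821 - (289 - 2960) = -2993821 - 1*(-2671) = -2993821 + 2671 = -2991150)
m = 2991155/9 (m = 5/9 - 1/9*(-2991150) = 5/9 + 332350 = 2991155/9 ≈ 3.3235e+5)
-m = -1*2991155/9 = -2991155/9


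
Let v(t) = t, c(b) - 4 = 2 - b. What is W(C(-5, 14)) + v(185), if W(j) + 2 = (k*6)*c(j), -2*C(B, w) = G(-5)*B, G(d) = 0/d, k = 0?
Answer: 183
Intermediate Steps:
G(d) = 0
c(b) = 6 - b (c(b) = 4 + (2 - b) = 6 - b)
C(B, w) = 0 (C(B, w) = -0*B = -½*0 = 0)
W(j) = -2 (W(j) = -2 + (0*6)*(6 - j) = -2 + 0*(6 - j) = -2 + 0 = -2)
W(C(-5, 14)) + v(185) = -2 + 185 = 183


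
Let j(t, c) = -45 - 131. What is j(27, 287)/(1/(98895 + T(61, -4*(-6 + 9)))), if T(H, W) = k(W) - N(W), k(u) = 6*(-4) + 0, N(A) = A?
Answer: -17403408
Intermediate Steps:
k(u) = -24 (k(u) = -24 + 0 = -24)
j(t, c) = -176
T(H, W) = -24 - W
j(27, 287)/(1/(98895 + T(61, -4*(-6 + 9)))) = -(17401296 - 176*(-4)*(-6 + 9)) = -(17401296 - 176*(-4)*3) = -(17401296 + 2112) = -176/(1/(98895 + (-24 + 12))) = -176/(1/(98895 - 12)) = -176/(1/98883) = -176/1/98883 = -176*98883 = -17403408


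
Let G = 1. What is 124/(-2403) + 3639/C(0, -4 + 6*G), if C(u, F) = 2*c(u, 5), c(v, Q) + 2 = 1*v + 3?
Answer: 8744269/4806 ≈ 1819.4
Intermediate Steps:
c(v, Q) = 1 + v (c(v, Q) = -2 + (1*v + 3) = -2 + (v + 3) = -2 + (3 + v) = 1 + v)
C(u, F) = 2 + 2*u (C(u, F) = 2*(1 + u) = 2 + 2*u)
124/(-2403) + 3639/C(0, -4 + 6*G) = 124/(-2403) + 3639/(2 + 2*0) = 124*(-1/2403) + 3639/(2 + 0) = -124/2403 + 3639/2 = 8744269/4806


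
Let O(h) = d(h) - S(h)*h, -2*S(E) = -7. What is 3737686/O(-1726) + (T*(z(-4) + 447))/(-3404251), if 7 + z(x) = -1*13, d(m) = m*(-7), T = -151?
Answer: 12725189819857/61695240873 ≈ 206.26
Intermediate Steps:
S(E) = 7/2 (S(E) = -½*(-7) = 7/2)
d(m) = -7*m
z(x) = -20 (z(x) = -7 - 1*13 = -7 - 13 = -20)
O(h) = -21*h/2 (O(h) = -7*h - 7*h/2 = -21*h/2)
3737686/O(-1726) + (T*(z(-4) + 447))/(-3404251) = 3737686/((-21/2*(-1726))) - 151*(-20 + 447)/(-3404251) = 3737686/18123 - 151*427*(-1/3404251) = 3737686*(1/18123) - 64477*(-1/3404251) = 3737686/18123 + 64477/3404251 = 12725189819857/61695240873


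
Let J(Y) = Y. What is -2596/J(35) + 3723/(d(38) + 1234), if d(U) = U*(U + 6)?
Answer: -7413671/101710 ≈ -72.890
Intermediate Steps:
d(U) = U*(6 + U)
-2596/J(35) + 3723/(d(38) + 1234) = -2596/35 + 3723/(38*(6 + 38) + 1234) = -2596*1/35 + 3723/(38*44 + 1234) = -2596/35 + 3723/(1672 + 1234) = -2596/35 + 3723/2906 = -7413671/101710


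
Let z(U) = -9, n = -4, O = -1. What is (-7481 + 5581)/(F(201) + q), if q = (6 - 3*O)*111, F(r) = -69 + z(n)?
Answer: -1900/921 ≈ -2.0630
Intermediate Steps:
F(r) = -78 (F(r) = -69 - 9 = -78)
q = 999 (q = (6 - 3*(-1))*111 = (6 + 3)*111 = 9*111 = 999)
(-7481 + 5581)/(F(201) + q) = (-7481 + 5581)/(-78 + 999) = -1900/921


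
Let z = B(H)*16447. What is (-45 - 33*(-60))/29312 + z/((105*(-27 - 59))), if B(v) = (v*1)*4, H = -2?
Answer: 1937114381/132343680 ≈ 14.637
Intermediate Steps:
B(v) = 4*v (B(v) = v*4 = 4*v)
z = -131576 (z = (4*(-2))*16447 = -8*16447 = -131576)
(-45 - 33*(-60))/29312 + z/((105*(-27 - 59))) = (-45 - 33*(-60))/29312 - 131576*1/(105*(-27 - 59)) = (-45 + 1980)*(1/29312) - 131576/(105*(-86)) = 1935*(1/29312) - 131576/(-9030) = 1935/29312 - 131576*(-1/9030) = 1935/29312 + 65788/4515 = 1937114381/132343680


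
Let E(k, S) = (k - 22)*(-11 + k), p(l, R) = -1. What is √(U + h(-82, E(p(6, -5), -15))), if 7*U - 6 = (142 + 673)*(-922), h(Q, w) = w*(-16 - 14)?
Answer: 2*I*√1416422/7 ≈ 340.04*I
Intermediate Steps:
E(k, S) = (-22 + k)*(-11 + k)
h(Q, w) = -30*w (h(Q, w) = w*(-30) = -30*w)
U = -751424/7 (U = 6/7 + ((142 + 673)*(-922))/7 = 6/7 + (815*(-922))/7 = 6/7 + (⅐)*(-751430) = 6/7 - 751430/7 = -751424/7 ≈ -1.0735e+5)
√(U + h(-82, E(p(6, -5), -15))) = √(-751424/7 - 30*(242 + (-1)² - 33*(-1))) = √(-751424/7 - 30*(242 + 1 + 33)) = √(-751424/7 - 30*276) = √(-751424/7 - 8280) = √(-809384/7) = 2*I*√1416422/7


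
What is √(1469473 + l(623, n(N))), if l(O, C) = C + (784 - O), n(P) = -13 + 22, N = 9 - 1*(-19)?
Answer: √1469643 ≈ 1212.3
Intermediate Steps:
N = 28 (N = 9 + 19 = 28)
n(P) = 9
l(O, C) = 784 + C - O
√(1469473 + l(623, n(N))) = √(1469473 + (784 + 9 - 1*623)) = √(1469473 + (784 + 9 - 623)) = √(1469473 + 170) = √1469643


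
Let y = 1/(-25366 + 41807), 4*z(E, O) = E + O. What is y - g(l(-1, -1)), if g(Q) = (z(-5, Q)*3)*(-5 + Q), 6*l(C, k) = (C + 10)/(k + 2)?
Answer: -2416811/263056 ≈ -9.1874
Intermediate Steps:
z(E, O) = E/4 + O/4 (z(E, O) = (E + O)/4 = E/4 + O/4)
l(C, k) = (10 + C)/(6*(2 + k)) (l(C, k) = ((C + 10)/(k + 2))/6 = ((10 + C)/(2 + k))/6 = (10 + C)/(6*(2 + k)))
y = 1/16441 ≈ 6.0824e-5
g(Q) = (-5 + Q)*(-15/4 + 3*Q/4) (g(Q) = (((¼)*(-5) + Q/4)*3)*(-5 + Q) = ((-5/4 + Q/4)*3)*(-5 + Q) = (-15/4 + 3*Q/4)*(-5 + Q) = (-5 + Q)*(-15/4 + 3*Q/4))
y - g(l(-1, -1)) = 1/16441 - 3*(-5 + (10 - 1)/(6*(2 - 1)))²/4 = 1/16441 - 3*(-5 + (⅙)*9/1)²/4 = 1/16441 - 3*(-5 + (⅙)*1*9)²/4 = 1/16441 - 3*(-5 + 3/2)²/4 = 1/16441 - 3*(-7/2)²/4 = 1/16441 - 3*49/(4*4) = 1/16441 - 1*147/16 = 1/16441 - 147/16 = -2416811/263056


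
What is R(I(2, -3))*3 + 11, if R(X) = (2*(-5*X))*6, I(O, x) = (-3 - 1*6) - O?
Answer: 1991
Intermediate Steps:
I(O, x) = -9 - O (I(O, x) = (-3 - 6) - O = -9 - O)
R(X) = -60*X (R(X) = -10*X*6 = -60*X)
R(I(2, -3))*3 + 11 = -60*(-9 - 1*2)*3 + 11 = -60*(-9 - 2)*3 + 11 = -60*(-11)*3 + 11 = 660*3 + 11 = 1980 + 11 = 1991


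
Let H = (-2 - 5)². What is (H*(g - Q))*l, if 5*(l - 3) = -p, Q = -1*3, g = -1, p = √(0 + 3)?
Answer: 294 - 98*√3/5 ≈ 260.05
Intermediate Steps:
p = √3 ≈ 1.7320
Q = -3
H = 49 (H = (-7)² = 49)
l = 3 - √3/5 (l = 3 + (-√3)/5 = 3 - √3/5 ≈ 2.6536)
(H*(g - Q))*l = (49*(-1 - 1*(-3)))*(3 - √3/5) = (49*(-1 + 3))*(3 - √3/5) = (49*2)*(3 - √3/5) = 98*(3 - √3/5) = 294 - 98*√3/5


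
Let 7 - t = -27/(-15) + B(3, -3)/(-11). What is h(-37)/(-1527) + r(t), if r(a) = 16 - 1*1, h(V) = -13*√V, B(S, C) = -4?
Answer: 15 + 13*I*√37/1527 ≈ 15.0 + 0.051785*I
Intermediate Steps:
t = 266/55 (t = 7 - (-27/(-15) - 4/(-11)) = 7 - (-27*(-1/15) - 4*(-1/11)) = 7 - (9/5 + 4/11) = 7 - 1*119/55 = 7 - 119/55 = 266/55 ≈ 4.8364)
r(a) = 15 (r(a) = 16 - 1 = 15)
h(-37)/(-1527) + r(t) = -13*I*√37/(-1527) + 15 = -13*I*√37*(-1/1527) + 15 = 13*I*√37/1527 + 15 = 15 + 13*I*√37/1527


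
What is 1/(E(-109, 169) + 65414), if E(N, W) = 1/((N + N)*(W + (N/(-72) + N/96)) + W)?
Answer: 5292793/346222761158 ≈ 1.5287e-5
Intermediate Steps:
E(N, W) = 1/(W + 2*N*(W - N/288)) (E(N, W) = 1/((2*N)*(W + (N*(-1/72) + N*(1/96))) + W) = 1/((2*N)*(W + (-N/72 + N/96)) + W) = 1/((2*N)*(W - N/288) + W) = 1/(2*N*(W - N/288) + W) = 1/(W + 2*N*(W - N/288)))
1/(E(-109, 169) + 65414) = 1/(144/(-1*(-109)**2 + 144*169 + 288*(-109)*169) + 65414) = 1/(144/(-1*11881 + 24336 - 5305248) + 65414) = 1/(144/(-11881 + 24336 - 5305248) + 65414) = 1/(144/(-5292793) + 65414) = 1/(144*(-1/5292793) + 65414) = 1/(-144/5292793 + 65414) = 1/(346222761158/5292793) = 5292793/346222761158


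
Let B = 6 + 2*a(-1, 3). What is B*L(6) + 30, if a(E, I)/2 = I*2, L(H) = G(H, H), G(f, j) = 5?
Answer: 180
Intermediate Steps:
L(H) = 5
a(E, I) = 4*I (a(E, I) = 2*(I*2) = 2*(2*I) = 4*I)
B = 30 (B = 6 + 2*(4*3) = 6 + 2*12 = 6 + 24 = 30)
B*L(6) + 30 = 30*5 + 30 = 150 + 30 = 180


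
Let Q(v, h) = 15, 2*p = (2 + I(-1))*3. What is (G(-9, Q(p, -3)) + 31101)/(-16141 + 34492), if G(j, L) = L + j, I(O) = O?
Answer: 10369/6117 ≈ 1.6951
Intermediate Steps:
p = 3/2 (p = ((2 - 1)*3)/2 = (1*3)/2 = (½)*3 = 3/2 ≈ 1.5000)
(G(-9, Q(p, -3)) + 31101)/(-16141 + 34492) = ((15 - 9) + 31101)/(-16141 + 34492) = (6 + 31101)/18351 = 31107*(1/18351) = 10369/6117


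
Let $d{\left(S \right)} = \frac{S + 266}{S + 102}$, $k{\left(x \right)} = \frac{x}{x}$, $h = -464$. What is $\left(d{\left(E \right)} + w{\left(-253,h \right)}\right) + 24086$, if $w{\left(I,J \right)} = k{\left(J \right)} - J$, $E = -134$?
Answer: $\frac{196375}{8} \approx 24547.0$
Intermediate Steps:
$k{\left(x \right)} = 1$
$d{\left(S \right)} = \frac{266 + S}{102 + S}$
$w{\left(I,J \right)} = 1 - J$
$\left(d{\left(E \right)} + w{\left(-253,h \right)}\right) + 24086 = \left(\frac{266 - 134}{102 - 134} + \left(1 - -464\right)\right) + 24086 = \left(\frac{1}{-32} \cdot 132 + \left(1 + 464\right)\right) + 24086 = \left(\left(- \frac{1}{32}\right) 132 + 465\right) + 24086 = \left(- \frac{33}{8} + 465\right) + 24086 = \frac{3687}{8} + 24086 = \frac{196375}{8}$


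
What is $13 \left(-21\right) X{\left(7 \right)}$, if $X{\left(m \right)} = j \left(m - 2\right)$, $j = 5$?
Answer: $-6825$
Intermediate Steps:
$X{\left(m \right)} = -10 + 5 m$ ($X{\left(m \right)} = 5 \left(m - 2\right) = 5 \left(-2 + m\right) = -10 + 5 m$)
$13 \left(-21\right) X{\left(7 \right)} = 13 \left(-21\right) \left(-10 + 5 \cdot 7\right) = - 273 \left(-10 + 35\right) = \left(-273\right) 25 = -6825$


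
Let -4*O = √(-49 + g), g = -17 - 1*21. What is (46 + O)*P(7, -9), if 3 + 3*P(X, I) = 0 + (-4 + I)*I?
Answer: 1748 - 19*I*√87/2 ≈ 1748.0 - 88.61*I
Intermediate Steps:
g = -38 (g = -17 - 21 = -38)
O = -I*√87/4 (O = -√(-49 - 38)/4 = -I*√87/4 ≈ -2.3318*I)
P(X, I) = -1 + I*(-4 + I)/3 (P(X, I) = -1 + (0 + (-4 + I)*I)/3 = -1 + (0 + I*(-4 + I))/3 = -1 + (I*(-4 + I))/3 = -1 + I*(-4 + I)/3)
(46 + O)*P(7, -9) = (46 - I*√87/4)*(-1 - 4/3*(-9) + (⅓)*(-9)²) = (46 - I*√87/4)*(-1 + 12 + (⅓)*81) = (46 - I*√87/4)*(-1 + 12 + 27) = (46 - I*√87/4)*38 = 1748 - 19*I*√87/2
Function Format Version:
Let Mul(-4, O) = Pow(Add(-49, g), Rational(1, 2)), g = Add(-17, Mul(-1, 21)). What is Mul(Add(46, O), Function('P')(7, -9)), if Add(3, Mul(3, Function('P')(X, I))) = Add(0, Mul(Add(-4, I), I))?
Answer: Add(1748, Mul(Rational(-19, 2), I, Pow(87, Rational(1, 2)))) ≈ Add(1748.0, Mul(-88.610, I))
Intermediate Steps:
g = -38 (g = Add(-17, -21) = -38)
O = Mul(Rational(-1, 4), I, Pow(87, Rational(1, 2))) (O = Mul(Rational(-1, 4), Pow(Add(-49, -38), Rational(1, 2))) = Mul(Rational(-1, 4), Pow(-87, Rational(1, 2))) = Mul(Rational(-1, 4), Mul(I, Pow(87, Rational(1, 2)))) = Mul(Rational(-1, 4), I, Pow(87, Rational(1, 2))) ≈ Mul(-2.3318, I))
Function('P')(X, I) = Add(-1, Mul(Rational(1, 3), I, Add(-4, I))) (Function('P')(X, I) = Add(-1, Mul(Rational(1, 3), Add(0, Mul(Add(-4, I), I)))) = Add(-1, Mul(Rational(1, 3), Add(0, Mul(I, Add(-4, I))))) = Add(-1, Mul(Rational(1, 3), Mul(I, Add(-4, I)))) = Add(-1, Mul(Rational(1, 3), I, Add(-4, I))))
Mul(Add(46, O), Function('P')(7, -9)) = Mul(Add(46, Mul(Rational(-1, 4), I, Pow(87, Rational(1, 2)))), Add(-1, Mul(Rational(-4, 3), -9), Mul(Rational(1, 3), Pow(-9, 2)))) = Mul(Add(46, Mul(Rational(-1, 4), I, Pow(87, Rational(1, 2)))), Add(-1, 12, Mul(Rational(1, 3), 81))) = Mul(Add(46, Mul(Rational(-1, 4), I, Pow(87, Rational(1, 2)))), Add(-1, 12, 27)) = Mul(Add(46, Mul(Rational(-1, 4), I, Pow(87, Rational(1, 2)))), 38) = Add(1748, Mul(Rational(-19, 2), I, Pow(87, Rational(1, 2))))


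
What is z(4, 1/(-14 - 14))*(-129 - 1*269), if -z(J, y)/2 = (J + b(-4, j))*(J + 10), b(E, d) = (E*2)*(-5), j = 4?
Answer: 490336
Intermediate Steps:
b(E, d) = -10*E (b(E, d) = (2*E)*(-5) = -10*E)
z(J, y) = -2*(10 + J)*(40 + J) (z(J, y) = -2*(J - 10*(-4))*(J + 10) = -2*(J + 40)*(10 + J) = -2*(40 + J)*(10 + J) = -2*(10 + J)*(40 + J))
z(4, 1/(-14 - 14))*(-129 - 1*269) = (-800 - 100*4 - 2*4²)*(-129 - 1*269) = (-800 - 400 - 2*16)*(-129 - 269) = (-800 - 400 - 32)*(-398) = -1232*(-398) = 490336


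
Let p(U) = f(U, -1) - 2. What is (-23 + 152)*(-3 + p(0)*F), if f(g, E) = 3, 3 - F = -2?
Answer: 258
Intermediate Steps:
F = 5 (F = 3 - 1*(-2) = 3 + 2 = 5)
p(U) = 1 (p(U) = 3 - 2 = 1)
(-23 + 152)*(-3 + p(0)*F) = (-23 + 152)*(-3 + 1*5) = 129*(-3 + 5) = 129*2 = 258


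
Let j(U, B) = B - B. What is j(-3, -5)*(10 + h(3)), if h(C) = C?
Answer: 0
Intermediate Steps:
j(U, B) = 0
j(-3, -5)*(10 + h(3)) = 0*(10 + 3) = 0*13 = 0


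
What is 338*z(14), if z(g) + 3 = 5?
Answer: 676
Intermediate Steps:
z(g) = 2 (z(g) = -3 + 5 = 2)
338*z(14) = 338*2 = 676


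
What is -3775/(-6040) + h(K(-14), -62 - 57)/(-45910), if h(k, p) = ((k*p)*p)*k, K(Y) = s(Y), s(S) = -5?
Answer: -260265/36728 ≈ -7.0863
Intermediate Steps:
K(Y) = -5
h(k, p) = k²*p² (h(k, p) = (k*p²)*k = k²*p²)
-3775/(-6040) + h(K(-14), -62 - 57)/(-45910) = -3775/(-6040) + ((-5)²*(-62 - 57)²)/(-45910) = -3775*(-1/6040) + (25*(-119)²)*(-1/45910) = 5/8 + (25*14161)*(-1/45910) = 5/8 + 354025*(-1/45910) = 5/8 - 70805/9182 = -260265/36728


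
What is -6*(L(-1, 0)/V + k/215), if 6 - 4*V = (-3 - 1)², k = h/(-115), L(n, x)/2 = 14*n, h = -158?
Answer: -1662468/24725 ≈ -67.238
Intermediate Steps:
L(n, x) = 28*n (L(n, x) = 2*(14*n) = 28*n)
k = 158/115 (k = -158/(-115) = -158*(-1/115) = 158/115 ≈ 1.3739)
V = -5/2 (V = 3/2 - (-3 - 1)²/4 = 3/2 - ¼*(-4)² = 3/2 - ¼*16 = 3/2 - 4 = -5/2 ≈ -2.5000)
-6*(L(-1, 0)/V + k/215) = -6*((28*(-1))/(-5/2) + (158/115)/215) = -6*(-28*(-⅖) + (158/115)*(1/215)) = -6*(56/5 + 158/24725) = -6*277078/24725 = -1662468/24725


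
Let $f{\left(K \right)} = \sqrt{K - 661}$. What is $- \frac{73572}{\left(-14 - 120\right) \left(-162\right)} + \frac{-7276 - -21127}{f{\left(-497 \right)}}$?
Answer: $- \frac{6131}{1809} - \frac{4617 i \sqrt{1158}}{386} \approx -3.3892 - 407.03 i$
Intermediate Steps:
$f{\left(K \right)} = \sqrt{-661 + K}$
$- \frac{73572}{\left(-14 - 120\right) \left(-162\right)} + \frac{-7276 - -21127}{f{\left(-497 \right)}} = - \frac{73572}{\left(-14 - 120\right) \left(-162\right)} + \frac{-7276 - -21127}{\sqrt{-661 - 497}} = - \frac{73572}{\left(-134\right) \left(-162\right)} + \frac{-7276 + 21127}{\sqrt{-1158}} = - \frac{73572}{21708} + \frac{13851}{i \sqrt{1158}} = \left(-73572\right) \frac{1}{21708} + 13851 \left(- \frac{i \sqrt{1158}}{1158}\right) = - \frac{6131}{1809} - \frac{4617 i \sqrt{1158}}{386}$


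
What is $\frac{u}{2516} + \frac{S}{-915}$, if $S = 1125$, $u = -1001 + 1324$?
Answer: $- \frac{9941}{9028} \approx -1.1011$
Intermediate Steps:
$u = 323$
$\frac{u}{2516} + \frac{S}{-915} = \frac{323}{2516} + \frac{1125}{-915} = 323 \cdot \frac{1}{2516} + 1125 \left(- \frac{1}{915}\right) = \frac{19}{148} - \frac{75}{61} = - \frac{9941}{9028}$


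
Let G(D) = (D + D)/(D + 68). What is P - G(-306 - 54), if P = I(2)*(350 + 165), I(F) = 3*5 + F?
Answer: 638935/73 ≈ 8752.5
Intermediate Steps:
I(F) = 15 + F
P = 8755 (P = (15 + 2)*(350 + 165) = 17*515 = 8755)
G(D) = 2*D/(68 + D) (G(D) = (2*D)/(68 + D) = 2*D/(68 + D))
P - G(-306 - 54) = 8755 - 2*(-306 - 54)/(68 + (-306 - 54)) = 8755 - 2*(-360)/(68 - 360) = 8755 - 2*(-360)/(-292) = 8755 - 2*(-360)*(-1)/292 = 8755 - 1*180/73 = 8755 - 180/73 = 638935/73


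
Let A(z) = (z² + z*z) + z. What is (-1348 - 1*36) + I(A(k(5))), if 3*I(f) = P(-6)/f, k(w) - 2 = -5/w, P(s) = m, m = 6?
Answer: -4150/3 ≈ -1383.3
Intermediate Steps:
P(s) = 6
k(w) = 2 - 5/w
A(z) = z + 2*z² (A(z) = (z² + z²) + z = 2*z² + z = z + 2*z²)
I(f) = 2/f (I(f) = (6/f)/3 = 2/f)
(-1348 - 1*36) + I(A(k(5))) = (-1348 - 1*36) + 2/(((2 - 5/5)*(1 + 2*(2 - 5/5)))) = (-1348 - 36) + 2/(((2 - 5*⅕)*(1 + 2*(2 - 5*⅕)))) = -1384 + 2/(((2 - 1)*(1 + 2*(2 - 1)))) = -1384 + 2/((1*(1 + 2*1))) = -1384 + 2/((1*(1 + 2))) = -1384 + 2/((1*3)) = -1384 + 2/3 = -1384 + 2*(⅓) = -1384 + ⅔ = -4150/3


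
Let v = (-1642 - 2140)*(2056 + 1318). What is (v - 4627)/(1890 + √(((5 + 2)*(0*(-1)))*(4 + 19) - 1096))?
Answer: -12063014775/1786598 + 12765095*I*√274/1786598 ≈ -6751.9 + 118.27*I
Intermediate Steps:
v = -12760468 (v = -3782*3374 = -12760468)
(v - 4627)/(1890 + √(((5 + 2)*(0*(-1)))*(4 + 19) - 1096)) = (-12760468 - 4627)/(1890 + √(((5 + 2)*(0*(-1)))*(4 + 19) - 1096)) = -12765095/(1890 + √((7*0)*23 - 1096)) = -12765095/(1890 + √(0*23 - 1096)) = -12765095/(1890 + √(0 - 1096)) = -12765095/(1890 + √(-1096)) = -12765095/(1890 + 2*I*√274)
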